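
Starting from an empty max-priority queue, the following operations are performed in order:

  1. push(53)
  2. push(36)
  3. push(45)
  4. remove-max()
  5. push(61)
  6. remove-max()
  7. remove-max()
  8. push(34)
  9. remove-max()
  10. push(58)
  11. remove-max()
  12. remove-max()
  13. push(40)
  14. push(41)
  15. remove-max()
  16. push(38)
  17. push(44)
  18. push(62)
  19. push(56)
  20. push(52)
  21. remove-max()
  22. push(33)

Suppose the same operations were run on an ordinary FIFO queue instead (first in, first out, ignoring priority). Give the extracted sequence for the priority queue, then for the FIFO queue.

priority queue: 53 → 61 → 45 → 36 → 58 → 34 → 41 → 62; FIFO queue: 53, 36, 45, 61, 34, 58, 40, 41

insert 53 → {53}
insert 36 → {53, 36}
insert 45 → {53, 45, 36}
remove-max → 53; now {45, 36}
insert 61 → {61, 45, 36}
remove-max → 61; now {45, 36}
remove-max → 45; now {36}
insert 34 → {36, 34}
remove-max → 36; now {34}
insert 58 → {58, 34}
remove-max → 58; now {34}
remove-max → 34; now {}
insert 40 → {40}
insert 41 → {41, 40}
remove-max → 41; now {40}
insert 38 → {40, 38}
insert 44 → {44, 40, 38}
insert 62 → {62, 44, 40, 38}
insert 56 → {62, 56, 44, 40, 38}
insert 52 → {62, 56, 52, 44, 40, 38}
remove-max → 62; now {56, 52, 44, 40, 38}
insert 33 → {56, 52, 44, 40, 38, 33}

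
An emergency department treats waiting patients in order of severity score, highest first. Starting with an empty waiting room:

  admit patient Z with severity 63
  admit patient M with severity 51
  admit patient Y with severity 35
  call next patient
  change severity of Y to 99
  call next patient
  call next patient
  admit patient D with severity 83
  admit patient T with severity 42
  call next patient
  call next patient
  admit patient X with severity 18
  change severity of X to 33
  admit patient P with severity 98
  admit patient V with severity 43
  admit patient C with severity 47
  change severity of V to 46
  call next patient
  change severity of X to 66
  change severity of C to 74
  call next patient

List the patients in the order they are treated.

Z → Y → M → D → T → P → C

add Z (severity 63) → {Z:63}
add M (severity 51) → {Z:63, M:51}
add Y (severity 35) → {Z:63, M:51, Y:35}
call next patient → Z; now {M:51, Y:35}
update Y to severity 99 → {Y:99, M:51}
call next patient → Y; now {M:51}
call next patient → M; now {}
add D (severity 83) → {D:83}
add T (severity 42) → {D:83, T:42}
call next patient → D; now {T:42}
call next patient → T; now {}
add X (severity 18) → {X:18}
update X to severity 33 → {X:33}
add P (severity 98) → {P:98, X:33}
add V (severity 43) → {P:98, V:43, X:33}
add C (severity 47) → {P:98, C:47, V:43, X:33}
update V to severity 46 → {P:98, C:47, V:46, X:33}
call next patient → P; now {C:47, V:46, X:33}
update X to severity 66 → {X:66, C:47, V:46}
update C to severity 74 → {C:74, X:66, V:46}
call next patient → C; now {X:66, V:46}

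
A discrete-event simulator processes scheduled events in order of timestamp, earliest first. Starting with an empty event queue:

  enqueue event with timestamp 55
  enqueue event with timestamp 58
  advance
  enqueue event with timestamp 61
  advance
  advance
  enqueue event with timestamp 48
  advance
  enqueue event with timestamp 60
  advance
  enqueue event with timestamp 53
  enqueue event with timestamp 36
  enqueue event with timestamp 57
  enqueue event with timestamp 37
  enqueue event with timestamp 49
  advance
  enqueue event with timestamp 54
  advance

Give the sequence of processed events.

55, 58, 61, 48, 60, 36, 37

insert 55 → {55}
insert 58 → {55, 58}
advance → 55; now {58}
insert 61 → {58, 61}
advance → 58; now {61}
advance → 61; now {}
insert 48 → {48}
advance → 48; now {}
insert 60 → {60}
advance → 60; now {}
insert 53 → {53}
insert 36 → {36, 53}
insert 57 → {36, 53, 57}
insert 37 → {36, 37, 53, 57}
insert 49 → {36, 37, 49, 53, 57}
advance → 36; now {37, 49, 53, 57}
insert 54 → {37, 49, 53, 54, 57}
advance → 37; now {49, 53, 54, 57}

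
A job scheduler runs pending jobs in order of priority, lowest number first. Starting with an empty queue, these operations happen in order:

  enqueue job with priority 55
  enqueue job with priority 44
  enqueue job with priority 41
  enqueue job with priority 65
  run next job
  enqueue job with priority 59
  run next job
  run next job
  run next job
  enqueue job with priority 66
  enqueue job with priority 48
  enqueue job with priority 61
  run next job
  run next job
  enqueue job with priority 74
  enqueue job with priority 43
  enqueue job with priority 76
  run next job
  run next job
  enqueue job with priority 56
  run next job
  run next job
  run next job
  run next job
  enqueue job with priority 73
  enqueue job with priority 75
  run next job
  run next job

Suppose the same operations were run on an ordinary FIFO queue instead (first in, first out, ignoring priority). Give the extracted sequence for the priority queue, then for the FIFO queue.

insert 55 → {55}
insert 44 → {44, 55}
insert 41 → {41, 44, 55}
insert 65 → {41, 44, 55, 65}
run next job → 41; now {44, 55, 65}
insert 59 → {44, 55, 59, 65}
run next job → 44; now {55, 59, 65}
run next job → 55; now {59, 65}
run next job → 59; now {65}
insert 66 → {65, 66}
insert 48 → {48, 65, 66}
insert 61 → {48, 61, 65, 66}
run next job → 48; now {61, 65, 66}
run next job → 61; now {65, 66}
insert 74 → {65, 66, 74}
insert 43 → {43, 65, 66, 74}
insert 76 → {43, 65, 66, 74, 76}
run next job → 43; now {65, 66, 74, 76}
run next job → 65; now {66, 74, 76}
insert 56 → {56, 66, 74, 76}
run next job → 56; now {66, 74, 76}
run next job → 66; now {74, 76}
run next job → 74; now {76}
run next job → 76; now {}
insert 73 → {73}
insert 75 → {73, 75}
run next job → 73; now {75}
run next job → 75; now {}

priority queue: 41, 44, 55, 59, 48, 61, 43, 65, 56, 66, 74, 76, 73, 75; FIFO queue: [55, 44, 41, 65, 59, 66, 48, 61, 74, 43, 76, 56, 73, 75]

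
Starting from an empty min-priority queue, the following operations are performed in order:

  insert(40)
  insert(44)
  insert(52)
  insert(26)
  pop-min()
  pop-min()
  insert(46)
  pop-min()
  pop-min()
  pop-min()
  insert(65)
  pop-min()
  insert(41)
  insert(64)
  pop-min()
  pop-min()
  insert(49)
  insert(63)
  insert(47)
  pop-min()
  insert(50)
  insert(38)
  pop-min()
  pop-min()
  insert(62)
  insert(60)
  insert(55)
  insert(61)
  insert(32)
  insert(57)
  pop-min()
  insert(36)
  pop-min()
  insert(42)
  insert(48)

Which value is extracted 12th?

insert 40 → {40}
insert 44 → {40, 44}
insert 52 → {40, 44, 52}
insert 26 → {26, 40, 44, 52}
pop-min → 26; now {40, 44, 52}
pop-min → 40; now {44, 52}
insert 46 → {44, 46, 52}
pop-min → 44; now {46, 52}
pop-min → 46; now {52}
pop-min → 52; now {}
insert 65 → {65}
pop-min → 65; now {}
insert 41 → {41}
insert 64 → {41, 64}
pop-min → 41; now {64}
pop-min → 64; now {}
insert 49 → {49}
insert 63 → {49, 63}
insert 47 → {47, 49, 63}
pop-min → 47; now {49, 63}
insert 50 → {49, 50, 63}
insert 38 → {38, 49, 50, 63}
pop-min → 38; now {49, 50, 63}
pop-min → 49; now {50, 63}
insert 62 → {50, 62, 63}
insert 60 → {50, 60, 62, 63}
insert 55 → {50, 55, 60, 62, 63}
insert 61 → {50, 55, 60, 61, 62, 63}
insert 32 → {32, 50, 55, 60, 61, 62, 63}
insert 57 → {32, 50, 55, 57, 60, 61, 62, 63}
pop-min → 32; now {50, 55, 57, 60, 61, 62, 63}
insert 36 → {36, 50, 55, 57, 60, 61, 62, 63}
pop-min → 36; now {50, 55, 57, 60, 61, 62, 63}
insert 42 → {42, 50, 55, 57, 60, 61, 62, 63}
insert 48 → {42, 48, 50, 55, 57, 60, 61, 62, 63}

32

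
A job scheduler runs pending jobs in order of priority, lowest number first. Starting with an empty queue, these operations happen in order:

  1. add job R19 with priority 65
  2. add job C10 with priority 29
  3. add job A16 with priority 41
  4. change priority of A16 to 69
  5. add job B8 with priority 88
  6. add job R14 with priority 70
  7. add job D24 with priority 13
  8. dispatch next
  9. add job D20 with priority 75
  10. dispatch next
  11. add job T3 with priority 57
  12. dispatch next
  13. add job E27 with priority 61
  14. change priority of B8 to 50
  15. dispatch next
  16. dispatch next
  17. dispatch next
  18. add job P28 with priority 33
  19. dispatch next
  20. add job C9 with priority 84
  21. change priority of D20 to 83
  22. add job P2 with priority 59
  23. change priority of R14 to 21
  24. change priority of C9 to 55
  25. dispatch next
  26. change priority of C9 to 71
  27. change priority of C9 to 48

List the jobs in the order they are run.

D24 → C10 → T3 → B8 → E27 → R19 → P28 → R14

add R19 (priority 65) → {R19:65}
add C10 (priority 29) → {C10:29, R19:65}
add A16 (priority 41) → {C10:29, A16:41, R19:65}
update A16 to priority 69 → {C10:29, R19:65, A16:69}
add B8 (priority 88) → {C10:29, R19:65, A16:69, B8:88}
add R14 (priority 70) → {C10:29, R19:65, A16:69, R14:70, B8:88}
add D24 (priority 13) → {D24:13, C10:29, R19:65, A16:69, R14:70, B8:88}
dispatch next → D24; now {C10:29, R19:65, A16:69, R14:70, B8:88}
add D20 (priority 75) → {C10:29, R19:65, A16:69, R14:70, D20:75, B8:88}
dispatch next → C10; now {R19:65, A16:69, R14:70, D20:75, B8:88}
add T3 (priority 57) → {T3:57, R19:65, A16:69, R14:70, D20:75, B8:88}
dispatch next → T3; now {R19:65, A16:69, R14:70, D20:75, B8:88}
add E27 (priority 61) → {E27:61, R19:65, A16:69, R14:70, D20:75, B8:88}
update B8 to priority 50 → {B8:50, E27:61, R19:65, A16:69, R14:70, D20:75}
dispatch next → B8; now {E27:61, R19:65, A16:69, R14:70, D20:75}
dispatch next → E27; now {R19:65, A16:69, R14:70, D20:75}
dispatch next → R19; now {A16:69, R14:70, D20:75}
add P28 (priority 33) → {P28:33, A16:69, R14:70, D20:75}
dispatch next → P28; now {A16:69, R14:70, D20:75}
add C9 (priority 84) → {A16:69, R14:70, D20:75, C9:84}
update D20 to priority 83 → {A16:69, R14:70, D20:83, C9:84}
add P2 (priority 59) → {P2:59, A16:69, R14:70, D20:83, C9:84}
update R14 to priority 21 → {R14:21, P2:59, A16:69, D20:83, C9:84}
update C9 to priority 55 → {R14:21, C9:55, P2:59, A16:69, D20:83}
dispatch next → R14; now {C9:55, P2:59, A16:69, D20:83}
update C9 to priority 71 → {P2:59, A16:69, C9:71, D20:83}
update C9 to priority 48 → {C9:48, P2:59, A16:69, D20:83}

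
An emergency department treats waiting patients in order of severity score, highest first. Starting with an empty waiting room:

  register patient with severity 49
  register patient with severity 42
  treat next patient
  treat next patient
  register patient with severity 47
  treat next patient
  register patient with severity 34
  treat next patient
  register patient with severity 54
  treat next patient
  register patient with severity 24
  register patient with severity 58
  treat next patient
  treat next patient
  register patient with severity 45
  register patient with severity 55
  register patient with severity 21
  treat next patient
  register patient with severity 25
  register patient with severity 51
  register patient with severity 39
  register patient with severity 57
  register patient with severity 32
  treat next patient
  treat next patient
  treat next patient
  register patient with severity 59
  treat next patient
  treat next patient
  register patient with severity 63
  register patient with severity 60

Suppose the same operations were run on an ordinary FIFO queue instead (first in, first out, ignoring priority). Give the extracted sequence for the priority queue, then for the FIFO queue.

priority queue: [49, 42, 47, 34, 54, 58, 24, 55, 57, 51, 45, 59, 39]; FIFO queue: [49, 42, 47, 34, 54, 24, 58, 45, 55, 21, 25, 51, 39]

insert 49 → {49}
insert 42 → {49, 42}
treat next patient → 49; now {42}
treat next patient → 42; now {}
insert 47 → {47}
treat next patient → 47; now {}
insert 34 → {34}
treat next patient → 34; now {}
insert 54 → {54}
treat next patient → 54; now {}
insert 24 → {24}
insert 58 → {58, 24}
treat next patient → 58; now {24}
treat next patient → 24; now {}
insert 45 → {45}
insert 55 → {55, 45}
insert 21 → {55, 45, 21}
treat next patient → 55; now {45, 21}
insert 25 → {45, 25, 21}
insert 51 → {51, 45, 25, 21}
insert 39 → {51, 45, 39, 25, 21}
insert 57 → {57, 51, 45, 39, 25, 21}
insert 32 → {57, 51, 45, 39, 32, 25, 21}
treat next patient → 57; now {51, 45, 39, 32, 25, 21}
treat next patient → 51; now {45, 39, 32, 25, 21}
treat next patient → 45; now {39, 32, 25, 21}
insert 59 → {59, 39, 32, 25, 21}
treat next patient → 59; now {39, 32, 25, 21}
treat next patient → 39; now {32, 25, 21}
insert 63 → {63, 32, 25, 21}
insert 60 → {63, 60, 32, 25, 21}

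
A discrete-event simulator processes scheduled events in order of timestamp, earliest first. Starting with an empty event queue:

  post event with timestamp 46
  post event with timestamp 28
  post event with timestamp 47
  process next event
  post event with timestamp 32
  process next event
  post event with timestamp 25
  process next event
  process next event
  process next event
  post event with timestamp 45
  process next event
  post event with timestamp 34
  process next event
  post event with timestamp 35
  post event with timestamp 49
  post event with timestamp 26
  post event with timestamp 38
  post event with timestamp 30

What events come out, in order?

insert 46 → {46}
insert 28 → {28, 46}
insert 47 → {28, 46, 47}
process next event → 28; now {46, 47}
insert 32 → {32, 46, 47}
process next event → 32; now {46, 47}
insert 25 → {25, 46, 47}
process next event → 25; now {46, 47}
process next event → 46; now {47}
process next event → 47; now {}
insert 45 → {45}
process next event → 45; now {}
insert 34 → {34}
process next event → 34; now {}
insert 35 → {35}
insert 49 → {35, 49}
insert 26 → {26, 35, 49}
insert 38 → {26, 35, 38, 49}
insert 30 → {26, 30, 35, 38, 49}

28 → 32 → 25 → 46 → 47 → 45 → 34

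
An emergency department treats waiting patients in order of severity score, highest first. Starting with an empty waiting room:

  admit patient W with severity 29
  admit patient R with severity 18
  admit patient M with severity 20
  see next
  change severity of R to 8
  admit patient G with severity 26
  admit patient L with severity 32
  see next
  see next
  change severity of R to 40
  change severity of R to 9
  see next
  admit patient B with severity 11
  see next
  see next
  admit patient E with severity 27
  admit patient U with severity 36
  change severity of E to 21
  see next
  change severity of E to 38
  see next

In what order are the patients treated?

W → L → G → M → B → R → U → E

add W (severity 29) → {W:29}
add R (severity 18) → {W:29, R:18}
add M (severity 20) → {W:29, M:20, R:18}
see next → W; now {M:20, R:18}
update R to severity 8 → {M:20, R:8}
add G (severity 26) → {G:26, M:20, R:8}
add L (severity 32) → {L:32, G:26, M:20, R:8}
see next → L; now {G:26, M:20, R:8}
see next → G; now {M:20, R:8}
update R to severity 40 → {R:40, M:20}
update R to severity 9 → {M:20, R:9}
see next → M; now {R:9}
add B (severity 11) → {B:11, R:9}
see next → B; now {R:9}
see next → R; now {}
add E (severity 27) → {E:27}
add U (severity 36) → {U:36, E:27}
update E to severity 21 → {U:36, E:21}
see next → U; now {E:21}
update E to severity 38 → {E:38}
see next → E; now {}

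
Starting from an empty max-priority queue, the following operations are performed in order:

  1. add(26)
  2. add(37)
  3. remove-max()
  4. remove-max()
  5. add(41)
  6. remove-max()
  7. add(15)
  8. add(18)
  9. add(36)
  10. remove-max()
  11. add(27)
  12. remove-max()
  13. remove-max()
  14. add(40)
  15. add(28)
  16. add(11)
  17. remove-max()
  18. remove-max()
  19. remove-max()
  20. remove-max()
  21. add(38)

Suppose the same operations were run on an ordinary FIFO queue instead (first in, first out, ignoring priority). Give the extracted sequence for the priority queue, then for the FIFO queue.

insert 26 → {26}
insert 37 → {37, 26}
remove-max → 37; now {26}
remove-max → 26; now {}
insert 41 → {41}
remove-max → 41; now {}
insert 15 → {15}
insert 18 → {18, 15}
insert 36 → {36, 18, 15}
remove-max → 36; now {18, 15}
insert 27 → {27, 18, 15}
remove-max → 27; now {18, 15}
remove-max → 18; now {15}
insert 40 → {40, 15}
insert 28 → {40, 28, 15}
insert 11 → {40, 28, 15, 11}
remove-max → 40; now {28, 15, 11}
remove-max → 28; now {15, 11}
remove-max → 15; now {11}
remove-max → 11; now {}
insert 38 → {38}

priority queue: 37, 26, 41, 36, 27, 18, 40, 28, 15, 11; FIFO queue: [26, 37, 41, 15, 18, 36, 27, 40, 28, 11]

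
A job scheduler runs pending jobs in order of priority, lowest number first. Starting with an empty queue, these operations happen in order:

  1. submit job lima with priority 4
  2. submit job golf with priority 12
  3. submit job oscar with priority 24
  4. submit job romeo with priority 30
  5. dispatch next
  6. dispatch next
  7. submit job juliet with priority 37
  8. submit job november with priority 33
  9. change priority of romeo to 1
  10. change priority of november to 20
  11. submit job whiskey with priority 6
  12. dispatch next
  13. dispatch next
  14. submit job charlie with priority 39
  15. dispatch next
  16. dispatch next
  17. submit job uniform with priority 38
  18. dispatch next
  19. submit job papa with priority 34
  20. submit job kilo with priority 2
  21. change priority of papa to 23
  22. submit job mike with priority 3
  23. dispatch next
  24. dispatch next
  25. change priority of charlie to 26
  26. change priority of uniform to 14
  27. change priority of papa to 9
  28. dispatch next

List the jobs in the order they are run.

[lima, golf, romeo, whiskey, november, oscar, juliet, kilo, mike, papa]

add lima (priority 4) → {lima:4}
add golf (priority 12) → {lima:4, golf:12}
add oscar (priority 24) → {lima:4, golf:12, oscar:24}
add romeo (priority 30) → {lima:4, golf:12, oscar:24, romeo:30}
dispatch next → lima; now {golf:12, oscar:24, romeo:30}
dispatch next → golf; now {oscar:24, romeo:30}
add juliet (priority 37) → {oscar:24, romeo:30, juliet:37}
add november (priority 33) → {oscar:24, romeo:30, november:33, juliet:37}
update romeo to priority 1 → {romeo:1, oscar:24, november:33, juliet:37}
update november to priority 20 → {romeo:1, november:20, oscar:24, juliet:37}
add whiskey (priority 6) → {romeo:1, whiskey:6, november:20, oscar:24, juliet:37}
dispatch next → romeo; now {whiskey:6, november:20, oscar:24, juliet:37}
dispatch next → whiskey; now {november:20, oscar:24, juliet:37}
add charlie (priority 39) → {november:20, oscar:24, juliet:37, charlie:39}
dispatch next → november; now {oscar:24, juliet:37, charlie:39}
dispatch next → oscar; now {juliet:37, charlie:39}
add uniform (priority 38) → {juliet:37, uniform:38, charlie:39}
dispatch next → juliet; now {uniform:38, charlie:39}
add papa (priority 34) → {papa:34, uniform:38, charlie:39}
add kilo (priority 2) → {kilo:2, papa:34, uniform:38, charlie:39}
update papa to priority 23 → {kilo:2, papa:23, uniform:38, charlie:39}
add mike (priority 3) → {kilo:2, mike:3, papa:23, uniform:38, charlie:39}
dispatch next → kilo; now {mike:3, papa:23, uniform:38, charlie:39}
dispatch next → mike; now {papa:23, uniform:38, charlie:39}
update charlie to priority 26 → {papa:23, charlie:26, uniform:38}
update uniform to priority 14 → {uniform:14, papa:23, charlie:26}
update papa to priority 9 → {papa:9, uniform:14, charlie:26}
dispatch next → papa; now {uniform:14, charlie:26}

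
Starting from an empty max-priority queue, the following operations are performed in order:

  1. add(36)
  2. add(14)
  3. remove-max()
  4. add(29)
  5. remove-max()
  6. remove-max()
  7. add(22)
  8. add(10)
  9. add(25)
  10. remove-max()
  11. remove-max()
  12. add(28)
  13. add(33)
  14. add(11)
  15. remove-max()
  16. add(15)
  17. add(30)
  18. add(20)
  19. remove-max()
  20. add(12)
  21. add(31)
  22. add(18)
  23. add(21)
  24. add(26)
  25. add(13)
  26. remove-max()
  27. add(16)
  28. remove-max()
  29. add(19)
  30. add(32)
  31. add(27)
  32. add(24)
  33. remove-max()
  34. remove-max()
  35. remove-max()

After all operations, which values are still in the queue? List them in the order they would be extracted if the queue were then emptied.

insert 36 → {36}
insert 14 → {36, 14}
remove-max → 36; now {14}
insert 29 → {29, 14}
remove-max → 29; now {14}
remove-max → 14; now {}
insert 22 → {22}
insert 10 → {22, 10}
insert 25 → {25, 22, 10}
remove-max → 25; now {22, 10}
remove-max → 22; now {10}
insert 28 → {28, 10}
insert 33 → {33, 28, 10}
insert 11 → {33, 28, 11, 10}
remove-max → 33; now {28, 11, 10}
insert 15 → {28, 15, 11, 10}
insert 30 → {30, 28, 15, 11, 10}
insert 20 → {30, 28, 20, 15, 11, 10}
remove-max → 30; now {28, 20, 15, 11, 10}
insert 12 → {28, 20, 15, 12, 11, 10}
insert 31 → {31, 28, 20, 15, 12, 11, 10}
insert 18 → {31, 28, 20, 18, 15, 12, 11, 10}
insert 21 → {31, 28, 21, 20, 18, 15, 12, 11, 10}
insert 26 → {31, 28, 26, 21, 20, 18, 15, 12, 11, 10}
insert 13 → {31, 28, 26, 21, 20, 18, 15, 13, 12, 11, 10}
remove-max → 31; now {28, 26, 21, 20, 18, 15, 13, 12, 11, 10}
insert 16 → {28, 26, 21, 20, 18, 16, 15, 13, 12, 11, 10}
remove-max → 28; now {26, 21, 20, 18, 16, 15, 13, 12, 11, 10}
insert 19 → {26, 21, 20, 19, 18, 16, 15, 13, 12, 11, 10}
insert 32 → {32, 26, 21, 20, 19, 18, 16, 15, 13, 12, 11, 10}
insert 27 → {32, 27, 26, 21, 20, 19, 18, 16, 15, 13, 12, 11, 10}
insert 24 → {32, 27, 26, 24, 21, 20, 19, 18, 16, 15, 13, 12, 11, 10}
remove-max → 32; now {27, 26, 24, 21, 20, 19, 18, 16, 15, 13, 12, 11, 10}
remove-max → 27; now {26, 24, 21, 20, 19, 18, 16, 15, 13, 12, 11, 10}
remove-max → 26; now {24, 21, 20, 19, 18, 16, 15, 13, 12, 11, 10}

24, 21, 20, 19, 18, 16, 15, 13, 12, 11, 10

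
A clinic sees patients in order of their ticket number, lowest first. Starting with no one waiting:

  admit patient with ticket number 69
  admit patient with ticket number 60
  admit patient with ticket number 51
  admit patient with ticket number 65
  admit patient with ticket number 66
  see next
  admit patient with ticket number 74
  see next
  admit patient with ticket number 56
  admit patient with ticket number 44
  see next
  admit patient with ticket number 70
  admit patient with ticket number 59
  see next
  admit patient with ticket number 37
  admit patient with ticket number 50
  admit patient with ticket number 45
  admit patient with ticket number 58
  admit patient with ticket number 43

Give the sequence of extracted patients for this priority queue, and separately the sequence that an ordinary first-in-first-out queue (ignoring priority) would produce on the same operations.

priority queue: [51, 60, 44, 56]; FIFO queue: [69, 60, 51, 65]

insert 69 → {69}
insert 60 → {60, 69}
insert 51 → {51, 60, 69}
insert 65 → {51, 60, 65, 69}
insert 66 → {51, 60, 65, 66, 69}
see next → 51; now {60, 65, 66, 69}
insert 74 → {60, 65, 66, 69, 74}
see next → 60; now {65, 66, 69, 74}
insert 56 → {56, 65, 66, 69, 74}
insert 44 → {44, 56, 65, 66, 69, 74}
see next → 44; now {56, 65, 66, 69, 74}
insert 70 → {56, 65, 66, 69, 70, 74}
insert 59 → {56, 59, 65, 66, 69, 70, 74}
see next → 56; now {59, 65, 66, 69, 70, 74}
insert 37 → {37, 59, 65, 66, 69, 70, 74}
insert 50 → {37, 50, 59, 65, 66, 69, 70, 74}
insert 45 → {37, 45, 50, 59, 65, 66, 69, 70, 74}
insert 58 → {37, 45, 50, 58, 59, 65, 66, 69, 70, 74}
insert 43 → {37, 43, 45, 50, 58, 59, 65, 66, 69, 70, 74}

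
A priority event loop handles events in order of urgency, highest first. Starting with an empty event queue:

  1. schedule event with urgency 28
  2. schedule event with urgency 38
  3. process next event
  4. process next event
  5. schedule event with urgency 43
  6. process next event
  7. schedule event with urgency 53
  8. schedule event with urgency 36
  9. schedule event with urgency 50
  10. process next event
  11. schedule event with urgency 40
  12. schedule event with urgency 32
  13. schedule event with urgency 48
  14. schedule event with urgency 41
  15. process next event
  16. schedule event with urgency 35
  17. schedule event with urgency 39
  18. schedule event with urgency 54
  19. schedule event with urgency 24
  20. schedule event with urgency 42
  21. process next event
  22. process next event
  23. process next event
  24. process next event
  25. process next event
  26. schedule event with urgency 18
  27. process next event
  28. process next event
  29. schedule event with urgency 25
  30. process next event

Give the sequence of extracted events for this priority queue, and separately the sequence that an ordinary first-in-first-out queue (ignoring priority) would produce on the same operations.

priority queue: 38, 28, 43, 53, 50, 54, 48, 42, 41, 40, 39, 36, 35; FIFO queue: 28 → 38 → 43 → 53 → 36 → 50 → 40 → 32 → 48 → 41 → 35 → 39 → 54

insert 28 → {28}
insert 38 → {38, 28}
process next event → 38; now {28}
process next event → 28; now {}
insert 43 → {43}
process next event → 43; now {}
insert 53 → {53}
insert 36 → {53, 36}
insert 50 → {53, 50, 36}
process next event → 53; now {50, 36}
insert 40 → {50, 40, 36}
insert 32 → {50, 40, 36, 32}
insert 48 → {50, 48, 40, 36, 32}
insert 41 → {50, 48, 41, 40, 36, 32}
process next event → 50; now {48, 41, 40, 36, 32}
insert 35 → {48, 41, 40, 36, 35, 32}
insert 39 → {48, 41, 40, 39, 36, 35, 32}
insert 54 → {54, 48, 41, 40, 39, 36, 35, 32}
insert 24 → {54, 48, 41, 40, 39, 36, 35, 32, 24}
insert 42 → {54, 48, 42, 41, 40, 39, 36, 35, 32, 24}
process next event → 54; now {48, 42, 41, 40, 39, 36, 35, 32, 24}
process next event → 48; now {42, 41, 40, 39, 36, 35, 32, 24}
process next event → 42; now {41, 40, 39, 36, 35, 32, 24}
process next event → 41; now {40, 39, 36, 35, 32, 24}
process next event → 40; now {39, 36, 35, 32, 24}
insert 18 → {39, 36, 35, 32, 24, 18}
process next event → 39; now {36, 35, 32, 24, 18}
process next event → 36; now {35, 32, 24, 18}
insert 25 → {35, 32, 25, 24, 18}
process next event → 35; now {32, 25, 24, 18}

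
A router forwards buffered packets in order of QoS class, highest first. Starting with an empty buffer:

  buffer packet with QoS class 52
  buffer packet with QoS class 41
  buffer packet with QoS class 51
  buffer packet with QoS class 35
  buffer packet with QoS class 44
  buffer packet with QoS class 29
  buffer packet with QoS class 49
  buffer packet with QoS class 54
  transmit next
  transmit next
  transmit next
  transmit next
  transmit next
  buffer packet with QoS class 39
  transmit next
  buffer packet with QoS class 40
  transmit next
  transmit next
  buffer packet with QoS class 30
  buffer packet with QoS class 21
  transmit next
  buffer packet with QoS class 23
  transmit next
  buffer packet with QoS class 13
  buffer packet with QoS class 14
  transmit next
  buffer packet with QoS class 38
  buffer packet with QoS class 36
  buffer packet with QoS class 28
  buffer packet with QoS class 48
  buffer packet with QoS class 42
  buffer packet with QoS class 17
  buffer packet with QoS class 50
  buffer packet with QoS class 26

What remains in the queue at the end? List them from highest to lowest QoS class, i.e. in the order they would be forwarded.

insert 52 → {52}
insert 41 → {52, 41}
insert 51 → {52, 51, 41}
insert 35 → {52, 51, 41, 35}
insert 44 → {52, 51, 44, 41, 35}
insert 29 → {52, 51, 44, 41, 35, 29}
insert 49 → {52, 51, 49, 44, 41, 35, 29}
insert 54 → {54, 52, 51, 49, 44, 41, 35, 29}
transmit next → 54; now {52, 51, 49, 44, 41, 35, 29}
transmit next → 52; now {51, 49, 44, 41, 35, 29}
transmit next → 51; now {49, 44, 41, 35, 29}
transmit next → 49; now {44, 41, 35, 29}
transmit next → 44; now {41, 35, 29}
insert 39 → {41, 39, 35, 29}
transmit next → 41; now {39, 35, 29}
insert 40 → {40, 39, 35, 29}
transmit next → 40; now {39, 35, 29}
transmit next → 39; now {35, 29}
insert 30 → {35, 30, 29}
insert 21 → {35, 30, 29, 21}
transmit next → 35; now {30, 29, 21}
insert 23 → {30, 29, 23, 21}
transmit next → 30; now {29, 23, 21}
insert 13 → {29, 23, 21, 13}
insert 14 → {29, 23, 21, 14, 13}
transmit next → 29; now {23, 21, 14, 13}
insert 38 → {38, 23, 21, 14, 13}
insert 36 → {38, 36, 23, 21, 14, 13}
insert 28 → {38, 36, 28, 23, 21, 14, 13}
insert 48 → {48, 38, 36, 28, 23, 21, 14, 13}
insert 42 → {48, 42, 38, 36, 28, 23, 21, 14, 13}
insert 17 → {48, 42, 38, 36, 28, 23, 21, 17, 14, 13}
insert 50 → {50, 48, 42, 38, 36, 28, 23, 21, 17, 14, 13}
insert 26 → {50, 48, 42, 38, 36, 28, 26, 23, 21, 17, 14, 13}

50 → 48 → 42 → 38 → 36 → 28 → 26 → 23 → 21 → 17 → 14 → 13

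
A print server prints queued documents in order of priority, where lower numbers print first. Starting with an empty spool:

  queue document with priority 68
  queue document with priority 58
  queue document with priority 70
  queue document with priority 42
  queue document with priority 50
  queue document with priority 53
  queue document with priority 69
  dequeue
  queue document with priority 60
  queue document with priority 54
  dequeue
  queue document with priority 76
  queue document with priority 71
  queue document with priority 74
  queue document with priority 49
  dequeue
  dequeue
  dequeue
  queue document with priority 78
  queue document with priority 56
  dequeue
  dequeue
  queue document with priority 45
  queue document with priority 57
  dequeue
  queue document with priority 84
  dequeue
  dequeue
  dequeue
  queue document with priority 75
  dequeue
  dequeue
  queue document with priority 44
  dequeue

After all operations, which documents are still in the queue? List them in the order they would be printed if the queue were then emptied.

71 → 74 → 75 → 76 → 78 → 84

insert 68 → {68}
insert 58 → {58, 68}
insert 70 → {58, 68, 70}
insert 42 → {42, 58, 68, 70}
insert 50 → {42, 50, 58, 68, 70}
insert 53 → {42, 50, 53, 58, 68, 70}
insert 69 → {42, 50, 53, 58, 68, 69, 70}
dequeue → 42; now {50, 53, 58, 68, 69, 70}
insert 60 → {50, 53, 58, 60, 68, 69, 70}
insert 54 → {50, 53, 54, 58, 60, 68, 69, 70}
dequeue → 50; now {53, 54, 58, 60, 68, 69, 70}
insert 76 → {53, 54, 58, 60, 68, 69, 70, 76}
insert 71 → {53, 54, 58, 60, 68, 69, 70, 71, 76}
insert 74 → {53, 54, 58, 60, 68, 69, 70, 71, 74, 76}
insert 49 → {49, 53, 54, 58, 60, 68, 69, 70, 71, 74, 76}
dequeue → 49; now {53, 54, 58, 60, 68, 69, 70, 71, 74, 76}
dequeue → 53; now {54, 58, 60, 68, 69, 70, 71, 74, 76}
dequeue → 54; now {58, 60, 68, 69, 70, 71, 74, 76}
insert 78 → {58, 60, 68, 69, 70, 71, 74, 76, 78}
insert 56 → {56, 58, 60, 68, 69, 70, 71, 74, 76, 78}
dequeue → 56; now {58, 60, 68, 69, 70, 71, 74, 76, 78}
dequeue → 58; now {60, 68, 69, 70, 71, 74, 76, 78}
insert 45 → {45, 60, 68, 69, 70, 71, 74, 76, 78}
insert 57 → {45, 57, 60, 68, 69, 70, 71, 74, 76, 78}
dequeue → 45; now {57, 60, 68, 69, 70, 71, 74, 76, 78}
insert 84 → {57, 60, 68, 69, 70, 71, 74, 76, 78, 84}
dequeue → 57; now {60, 68, 69, 70, 71, 74, 76, 78, 84}
dequeue → 60; now {68, 69, 70, 71, 74, 76, 78, 84}
dequeue → 68; now {69, 70, 71, 74, 76, 78, 84}
insert 75 → {69, 70, 71, 74, 75, 76, 78, 84}
dequeue → 69; now {70, 71, 74, 75, 76, 78, 84}
dequeue → 70; now {71, 74, 75, 76, 78, 84}
insert 44 → {44, 71, 74, 75, 76, 78, 84}
dequeue → 44; now {71, 74, 75, 76, 78, 84}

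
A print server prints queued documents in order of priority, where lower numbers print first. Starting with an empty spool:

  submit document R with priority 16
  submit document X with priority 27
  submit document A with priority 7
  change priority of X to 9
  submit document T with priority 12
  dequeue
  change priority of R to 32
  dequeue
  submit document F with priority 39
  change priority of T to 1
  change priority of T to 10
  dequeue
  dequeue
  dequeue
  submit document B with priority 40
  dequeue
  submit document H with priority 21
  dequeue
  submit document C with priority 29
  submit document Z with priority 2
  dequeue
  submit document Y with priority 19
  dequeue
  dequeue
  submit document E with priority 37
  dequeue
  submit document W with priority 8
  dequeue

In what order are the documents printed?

A, X, T, R, F, B, H, Z, Y, C, E, W

add R (priority 16) → {R:16}
add X (priority 27) → {R:16, X:27}
add A (priority 7) → {A:7, R:16, X:27}
update X to priority 9 → {A:7, X:9, R:16}
add T (priority 12) → {A:7, X:9, T:12, R:16}
dequeue → A; now {X:9, T:12, R:16}
update R to priority 32 → {X:9, T:12, R:32}
dequeue → X; now {T:12, R:32}
add F (priority 39) → {T:12, R:32, F:39}
update T to priority 1 → {T:1, R:32, F:39}
update T to priority 10 → {T:10, R:32, F:39}
dequeue → T; now {R:32, F:39}
dequeue → R; now {F:39}
dequeue → F; now {}
add B (priority 40) → {B:40}
dequeue → B; now {}
add H (priority 21) → {H:21}
dequeue → H; now {}
add C (priority 29) → {C:29}
add Z (priority 2) → {Z:2, C:29}
dequeue → Z; now {C:29}
add Y (priority 19) → {Y:19, C:29}
dequeue → Y; now {C:29}
dequeue → C; now {}
add E (priority 37) → {E:37}
dequeue → E; now {}
add W (priority 8) → {W:8}
dequeue → W; now {}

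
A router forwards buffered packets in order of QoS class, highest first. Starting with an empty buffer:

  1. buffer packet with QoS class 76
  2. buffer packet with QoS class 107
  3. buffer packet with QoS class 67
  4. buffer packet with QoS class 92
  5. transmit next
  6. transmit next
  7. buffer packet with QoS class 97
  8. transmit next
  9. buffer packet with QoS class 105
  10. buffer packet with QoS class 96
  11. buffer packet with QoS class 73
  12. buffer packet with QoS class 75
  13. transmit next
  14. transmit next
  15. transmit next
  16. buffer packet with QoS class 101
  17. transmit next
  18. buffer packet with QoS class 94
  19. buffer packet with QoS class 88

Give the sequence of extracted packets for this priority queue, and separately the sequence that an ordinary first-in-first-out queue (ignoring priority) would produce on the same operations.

insert 76 → {76}
insert 107 → {107, 76}
insert 67 → {107, 76, 67}
insert 92 → {107, 92, 76, 67}
transmit next → 107; now {92, 76, 67}
transmit next → 92; now {76, 67}
insert 97 → {97, 76, 67}
transmit next → 97; now {76, 67}
insert 105 → {105, 76, 67}
insert 96 → {105, 96, 76, 67}
insert 73 → {105, 96, 76, 73, 67}
insert 75 → {105, 96, 76, 75, 73, 67}
transmit next → 105; now {96, 76, 75, 73, 67}
transmit next → 96; now {76, 75, 73, 67}
transmit next → 76; now {75, 73, 67}
insert 101 → {101, 75, 73, 67}
transmit next → 101; now {75, 73, 67}
insert 94 → {94, 75, 73, 67}
insert 88 → {94, 88, 75, 73, 67}

priority queue: 107, 92, 97, 105, 96, 76, 101; FIFO queue: 76 → 107 → 67 → 92 → 97 → 105 → 96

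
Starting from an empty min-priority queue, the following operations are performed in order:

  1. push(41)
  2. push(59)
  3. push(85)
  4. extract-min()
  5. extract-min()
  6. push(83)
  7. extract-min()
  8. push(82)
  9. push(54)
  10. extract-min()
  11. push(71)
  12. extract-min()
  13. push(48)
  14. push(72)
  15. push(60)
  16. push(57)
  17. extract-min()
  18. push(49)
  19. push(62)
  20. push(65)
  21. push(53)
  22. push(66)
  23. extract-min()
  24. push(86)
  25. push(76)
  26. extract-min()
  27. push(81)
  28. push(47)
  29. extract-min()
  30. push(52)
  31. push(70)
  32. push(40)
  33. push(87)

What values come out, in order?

41 → 59 → 83 → 54 → 71 → 48 → 49 → 53 → 47

insert 41 → {41}
insert 59 → {41, 59}
insert 85 → {41, 59, 85}
extract-min → 41; now {59, 85}
extract-min → 59; now {85}
insert 83 → {83, 85}
extract-min → 83; now {85}
insert 82 → {82, 85}
insert 54 → {54, 82, 85}
extract-min → 54; now {82, 85}
insert 71 → {71, 82, 85}
extract-min → 71; now {82, 85}
insert 48 → {48, 82, 85}
insert 72 → {48, 72, 82, 85}
insert 60 → {48, 60, 72, 82, 85}
insert 57 → {48, 57, 60, 72, 82, 85}
extract-min → 48; now {57, 60, 72, 82, 85}
insert 49 → {49, 57, 60, 72, 82, 85}
insert 62 → {49, 57, 60, 62, 72, 82, 85}
insert 65 → {49, 57, 60, 62, 65, 72, 82, 85}
insert 53 → {49, 53, 57, 60, 62, 65, 72, 82, 85}
insert 66 → {49, 53, 57, 60, 62, 65, 66, 72, 82, 85}
extract-min → 49; now {53, 57, 60, 62, 65, 66, 72, 82, 85}
insert 86 → {53, 57, 60, 62, 65, 66, 72, 82, 85, 86}
insert 76 → {53, 57, 60, 62, 65, 66, 72, 76, 82, 85, 86}
extract-min → 53; now {57, 60, 62, 65, 66, 72, 76, 82, 85, 86}
insert 81 → {57, 60, 62, 65, 66, 72, 76, 81, 82, 85, 86}
insert 47 → {47, 57, 60, 62, 65, 66, 72, 76, 81, 82, 85, 86}
extract-min → 47; now {57, 60, 62, 65, 66, 72, 76, 81, 82, 85, 86}
insert 52 → {52, 57, 60, 62, 65, 66, 72, 76, 81, 82, 85, 86}
insert 70 → {52, 57, 60, 62, 65, 66, 70, 72, 76, 81, 82, 85, 86}
insert 40 → {40, 52, 57, 60, 62, 65, 66, 70, 72, 76, 81, 82, 85, 86}
insert 87 → {40, 52, 57, 60, 62, 65, 66, 70, 72, 76, 81, 82, 85, 86, 87}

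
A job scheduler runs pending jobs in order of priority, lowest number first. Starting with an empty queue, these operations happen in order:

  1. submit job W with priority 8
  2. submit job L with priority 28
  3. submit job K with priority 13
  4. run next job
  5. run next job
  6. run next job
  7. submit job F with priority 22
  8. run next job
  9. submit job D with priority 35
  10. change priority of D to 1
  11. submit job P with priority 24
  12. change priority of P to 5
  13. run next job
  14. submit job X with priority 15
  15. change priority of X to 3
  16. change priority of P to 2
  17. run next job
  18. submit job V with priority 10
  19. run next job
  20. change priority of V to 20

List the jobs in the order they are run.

add W (priority 8) → {W:8}
add L (priority 28) → {W:8, L:28}
add K (priority 13) → {W:8, K:13, L:28}
run next job → W; now {K:13, L:28}
run next job → K; now {L:28}
run next job → L; now {}
add F (priority 22) → {F:22}
run next job → F; now {}
add D (priority 35) → {D:35}
update D to priority 1 → {D:1}
add P (priority 24) → {D:1, P:24}
update P to priority 5 → {D:1, P:5}
run next job → D; now {P:5}
add X (priority 15) → {P:5, X:15}
update X to priority 3 → {X:3, P:5}
update P to priority 2 → {P:2, X:3}
run next job → P; now {X:3}
add V (priority 10) → {X:3, V:10}
run next job → X; now {V:10}
update V to priority 20 → {V:20}

W, K, L, F, D, P, X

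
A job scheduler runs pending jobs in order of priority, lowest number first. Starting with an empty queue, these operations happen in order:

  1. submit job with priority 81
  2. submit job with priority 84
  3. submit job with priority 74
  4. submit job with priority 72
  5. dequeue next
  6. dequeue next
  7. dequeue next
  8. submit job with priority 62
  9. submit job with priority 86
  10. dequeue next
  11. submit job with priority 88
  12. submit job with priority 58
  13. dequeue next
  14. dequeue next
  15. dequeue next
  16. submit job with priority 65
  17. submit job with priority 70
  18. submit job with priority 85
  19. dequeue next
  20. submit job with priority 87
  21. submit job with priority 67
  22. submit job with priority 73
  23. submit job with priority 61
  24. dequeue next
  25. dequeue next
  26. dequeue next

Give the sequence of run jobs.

insert 81 → {81}
insert 84 → {81, 84}
insert 74 → {74, 81, 84}
insert 72 → {72, 74, 81, 84}
dequeue next → 72; now {74, 81, 84}
dequeue next → 74; now {81, 84}
dequeue next → 81; now {84}
insert 62 → {62, 84}
insert 86 → {62, 84, 86}
dequeue next → 62; now {84, 86}
insert 88 → {84, 86, 88}
insert 58 → {58, 84, 86, 88}
dequeue next → 58; now {84, 86, 88}
dequeue next → 84; now {86, 88}
dequeue next → 86; now {88}
insert 65 → {65, 88}
insert 70 → {65, 70, 88}
insert 85 → {65, 70, 85, 88}
dequeue next → 65; now {70, 85, 88}
insert 87 → {70, 85, 87, 88}
insert 67 → {67, 70, 85, 87, 88}
insert 73 → {67, 70, 73, 85, 87, 88}
insert 61 → {61, 67, 70, 73, 85, 87, 88}
dequeue next → 61; now {67, 70, 73, 85, 87, 88}
dequeue next → 67; now {70, 73, 85, 87, 88}
dequeue next → 70; now {73, 85, 87, 88}

72 → 74 → 81 → 62 → 58 → 84 → 86 → 65 → 61 → 67 → 70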